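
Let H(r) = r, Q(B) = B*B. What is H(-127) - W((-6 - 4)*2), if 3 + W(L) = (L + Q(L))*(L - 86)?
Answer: 40156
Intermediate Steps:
Q(B) = B²
W(L) = -3 + (-86 + L)*(L + L²) (W(L) = -3 + (L + L²)*(L - 86) = -3 + (L + L²)*(-86 + L) = -3 + (-86 + L)*(L + L²))
H(-127) - W((-6 - 4)*2) = -127 - (-3 + ((-6 - 4)*2)³ - 86*(-6 - 4)*2 - 85*4*(-6 - 4)²) = -127 - (-3 + (-10*2)³ - (-860)*2 - 85*(-10*2)²) = -127 - (-3 + (-20)³ - 86*(-20) - 85*(-20)²) = -127 - (-3 - 8000 + 1720 - 85*400) = -127 - (-3 - 8000 + 1720 - 34000) = -127 - 1*(-40283) = -127 + 40283 = 40156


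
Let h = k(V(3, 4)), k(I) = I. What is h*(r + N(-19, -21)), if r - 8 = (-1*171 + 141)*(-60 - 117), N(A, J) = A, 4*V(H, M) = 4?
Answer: 5299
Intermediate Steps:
V(H, M) = 1 (V(H, M) = (¼)*4 = 1)
h = 1
r = 5318 (r = 8 + (-1*171 + 141)*(-60 - 117) = 8 + (-171 + 141)*(-177) = 8 - 30*(-177) = 8 + 5310 = 5318)
h*(r + N(-19, -21)) = 1*(5318 - 19) = 1*5299 = 5299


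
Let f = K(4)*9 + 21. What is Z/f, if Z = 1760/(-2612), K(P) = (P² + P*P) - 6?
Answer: -88/33303 ≈ -0.0026424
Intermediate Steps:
K(P) = -6 + 2*P² (K(P) = (P² + P²) - 6 = 2*P² - 6 = -6 + 2*P²)
Z = -440/653 (Z = 1760*(-1/2612) = -440/653 ≈ -0.67381)
f = 255 (f = (-6 + 2*4²)*9 + 21 = (-6 + 2*16)*9 + 21 = (-6 + 32)*9 + 21 = 26*9 + 21 = 234 + 21 = 255)
Z/f = -440/653/255 = -440/653*1/255 = -88/33303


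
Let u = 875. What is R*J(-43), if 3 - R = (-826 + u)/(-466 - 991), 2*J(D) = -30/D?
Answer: 66300/62651 ≈ 1.0582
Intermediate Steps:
J(D) = -15/D (J(D) = (-30/D)/2 = -15/D)
R = 4420/1457 (R = 3 - (-826 + 875)/(-466 - 991) = 3 - 49/(-1457) = 3 - 49*(-1)/1457 = 3 - 1*(-49/1457) = 3 + 49/1457 = 4420/1457 ≈ 3.0336)
R*J(-43) = 4420*(-15/(-43))/1457 = 4420*(-15*(-1/43))/1457 = (4420/1457)*(15/43) = 66300/62651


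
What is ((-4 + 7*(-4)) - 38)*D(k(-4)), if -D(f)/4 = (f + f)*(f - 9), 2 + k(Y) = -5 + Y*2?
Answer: 201600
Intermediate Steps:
k(Y) = -7 + 2*Y (k(Y) = -2 + (-5 + Y*2) = -2 + (-5 + 2*Y) = -7 + 2*Y)
D(f) = -8*f*(-9 + f) (D(f) = -4*(f + f)*(f - 9) = -4*2*f*(-9 + f) = -8*f*(-9 + f))
((-4 + 7*(-4)) - 38)*D(k(-4)) = ((-4 + 7*(-4)) - 38)*(8*(-7 + 2*(-4))*(9 - (-7 + 2*(-4)))) = ((-4 - 28) - 38)*(8*(-7 - 8)*(9 - (-7 - 8))) = (-32 - 38)*(8*(-15)*(9 - 1*(-15))) = -560*(-15)*(9 + 15) = -560*(-15)*24 = -70*(-2880) = 201600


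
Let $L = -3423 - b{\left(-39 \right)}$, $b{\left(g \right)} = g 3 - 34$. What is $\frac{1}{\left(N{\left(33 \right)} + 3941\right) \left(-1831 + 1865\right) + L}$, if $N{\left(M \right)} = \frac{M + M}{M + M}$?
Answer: $\frac{1}{130756} \approx 7.6478 \cdot 10^{-6}$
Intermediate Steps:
$N{\left(M \right)} = 1$ ($N{\left(M \right)} = \frac{2 M}{2 M} = 2 M \frac{1}{2 M} = 1$)
$b{\left(g \right)} = -34 + 3 g$ ($b{\left(g \right)} = 3 g - 34 = -34 + 3 g$)
$L = -3272$ ($L = -3423 - \left(-34 + 3 \left(-39\right)\right) = -3423 - \left(-34 - 117\right) = -3423 - -151 = -3423 + 151 = -3272$)
$\frac{1}{\left(N{\left(33 \right)} + 3941\right) \left(-1831 + 1865\right) + L} = \frac{1}{\left(1 + 3941\right) \left(-1831 + 1865\right) - 3272} = \frac{1}{3942 \cdot 34 - 3272} = \frac{1}{134028 - 3272} = \frac{1}{130756}$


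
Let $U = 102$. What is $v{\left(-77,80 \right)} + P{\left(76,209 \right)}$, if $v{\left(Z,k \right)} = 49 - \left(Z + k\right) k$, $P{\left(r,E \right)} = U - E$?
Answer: $-298$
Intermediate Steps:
$P{\left(r,E \right)} = 102 - E$
$v{\left(Z,k \right)} = 49 - k \left(Z + k\right)$
$v{\left(-77,80 \right)} + P{\left(76,209 \right)} = \left(49 - 80^{2} - \left(-77\right) 80\right) + \left(102 - 209\right) = \left(49 - 6400 + 6160\right) + \left(102 - 209\right) = \left(49 - 6400 + 6160\right) - 107 = -191 - 107 = -298$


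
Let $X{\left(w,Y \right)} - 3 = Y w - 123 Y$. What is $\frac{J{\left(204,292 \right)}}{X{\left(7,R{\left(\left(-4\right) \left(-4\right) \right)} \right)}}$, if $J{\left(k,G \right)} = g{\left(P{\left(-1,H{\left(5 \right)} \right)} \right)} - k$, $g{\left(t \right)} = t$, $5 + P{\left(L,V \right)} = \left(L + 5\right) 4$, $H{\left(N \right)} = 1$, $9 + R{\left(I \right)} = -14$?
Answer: $- \frac{193}{2671} \approx -0.072258$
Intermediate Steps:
$R{\left(I \right)} = -23$ ($R{\left(I \right)} = -9 - 14 = -23$)
$P{\left(L,V \right)} = 15 + 4 L$ ($P{\left(L,V \right)} = -5 + \left(L + 5\right) 4 = -5 + \left(5 + L\right) 4 = -5 + \left(20 + 4 L\right) = 15 + 4 L$)
$X{\left(w,Y \right)} = 3 - 123 Y + Y w$ ($X{\left(w,Y \right)} = 3 + \left(Y w - 123 Y\right) = 3 + \left(- 123 Y + Y w\right) = 3 - 123 Y + Y w$)
$J{\left(k,G \right)} = 11 - k$ ($J{\left(k,G \right)} = \left(15 + 4 \left(-1\right)\right) - k = \left(15 - 4\right) - k = 11 - k$)
$\frac{J{\left(204,292 \right)}}{X{\left(7,R{\left(\left(-4\right) \left(-4\right) \right)} \right)}} = \frac{11 - 204}{3 - -2829 - 161} = \frac{11 - 204}{3 + 2829 - 161} = - \frac{193}{2671}$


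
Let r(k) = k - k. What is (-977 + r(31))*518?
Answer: -506086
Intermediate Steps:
r(k) = 0
(-977 + r(31))*518 = (-977 + 0)*518 = -977*518 = -506086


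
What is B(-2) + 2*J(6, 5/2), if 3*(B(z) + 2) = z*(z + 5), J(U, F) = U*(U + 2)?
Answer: 92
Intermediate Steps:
J(U, F) = U*(2 + U)
B(z) = -2 + z*(5 + z)/3 (B(z) = -2 + (z*(z + 5))/3 = -2 + (z*(5 + z))/3 = -2 + z*(5 + z)/3)
B(-2) + 2*J(6, 5/2) = (-2 + (1/3)*(-2)**2 + (5/3)*(-2)) + 2*(6*(2 + 6)) = (-2 + (1/3)*4 - 10/3) + 2*(6*8) = (-2 + 4/3 - 10/3) + 2*48 = -4 + 96 = 92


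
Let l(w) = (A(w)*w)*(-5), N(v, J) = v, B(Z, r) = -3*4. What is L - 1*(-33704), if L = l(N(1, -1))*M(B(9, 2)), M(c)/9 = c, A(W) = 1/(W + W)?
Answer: 33974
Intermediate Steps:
B(Z, r) = -12
A(W) = 1/(2*W)
M(c) = 9*c
l(w) = -5/2 (l(w) = ((1/(2*w))*w)*(-5) = (1/2)*(-5) = -5/2)
L = 270 (L = -45*(-12)/2 = -5/2*(-108) = 270)
L - 1*(-33704) = 270 - 1*(-33704) = 270 + 33704 = 33974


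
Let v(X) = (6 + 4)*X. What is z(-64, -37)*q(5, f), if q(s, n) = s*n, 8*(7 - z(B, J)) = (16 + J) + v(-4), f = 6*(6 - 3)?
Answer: 5265/4 ≈ 1316.3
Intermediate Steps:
v(X) = 10*X
f = 18 (f = 6*3 = 18)
z(B, J) = 10 - J/8 (z(B, J) = 7 - ((16 + J) + 10*(-4))/8 = 7 - ((16 + J) - 40)/8 = 7 - (-24 + J)/8 = 7 + (3 - J/8) = 10 - J/8)
q(s, n) = n*s
z(-64, -37)*q(5, f) = (10 - ⅛*(-37))*(18*5) = (10 + 37/8)*90 = (117/8)*90 = 5265/4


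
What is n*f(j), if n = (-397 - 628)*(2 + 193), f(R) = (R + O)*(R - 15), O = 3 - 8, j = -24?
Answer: -226058625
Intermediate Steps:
O = -5
f(R) = (-15 + R)*(-5 + R) (f(R) = (R - 5)*(R - 15) = (-5 + R)*(-15 + R) = (-15 + R)*(-5 + R))
n = -199875 (n = -1025*195 = -199875)
n*f(j) = -199875*(75 + (-24)**2 - 20*(-24)) = -199875*(75 + 576 + 480) = -199875*1131 = -226058625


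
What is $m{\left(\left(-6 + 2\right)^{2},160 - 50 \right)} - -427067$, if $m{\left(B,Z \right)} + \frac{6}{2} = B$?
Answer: $427080$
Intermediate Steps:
$m{\left(B,Z \right)} = -3 + B$
$m{\left(\left(-6 + 2\right)^{2},160 - 50 \right)} - -427067 = \left(-3 + \left(-6 + 2\right)^{2}\right) - -427067 = \left(-3 + \left(-4\right)^{2}\right) + 427067 = \left(-3 + 16\right) + 427067 = 13 + 427067 = 427080$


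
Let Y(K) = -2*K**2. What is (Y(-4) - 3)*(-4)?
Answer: 140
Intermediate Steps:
(Y(-4) - 3)*(-4) = (-2*(-4)**2 - 3)*(-4) = (-2*16 - 3)*(-4) = (-32 - 3)*(-4) = -35*(-4) = 140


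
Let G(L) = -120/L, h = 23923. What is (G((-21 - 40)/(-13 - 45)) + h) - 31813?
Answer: -488250/61 ≈ -8004.1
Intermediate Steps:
(G((-21 - 40)/(-13 - 45)) + h) - 31813 = (-120*(-13 - 45)/(-21 - 40) + 23923) - 31813 = (-120/((-61/(-58))) + 23923) - 31813 = (-120/((-61*(-1/58))) + 23923) - 31813 = (-120/61/58 + 23923) - 31813 = (-120*58/61 + 23923) - 31813 = (-6960/61 + 23923) - 31813 = 1452343/61 - 31813 = -488250/61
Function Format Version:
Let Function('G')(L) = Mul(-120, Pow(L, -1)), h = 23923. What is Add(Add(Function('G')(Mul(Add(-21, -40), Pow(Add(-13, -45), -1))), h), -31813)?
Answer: Rational(-488250, 61) ≈ -8004.1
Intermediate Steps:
Add(Add(Function('G')(Mul(Add(-21, -40), Pow(Add(-13, -45), -1))), h), -31813) = Add(Add(Mul(-120, Pow(Mul(Add(-21, -40), Pow(Add(-13, -45), -1)), -1)), 23923), -31813) = Add(Add(Mul(-120, Pow(Mul(-61, Pow(-58, -1)), -1)), 23923), -31813) = Add(Add(Mul(-120, Pow(Mul(-61, Rational(-1, 58)), -1)), 23923), -31813) = Add(Add(Mul(-120, Pow(Rational(61, 58), -1)), 23923), -31813) = Add(Add(Mul(-120, Rational(58, 61)), 23923), -31813) = Add(Add(Rational(-6960, 61), 23923), -31813) = Add(Rational(1452343, 61), -31813) = Rational(-488250, 61)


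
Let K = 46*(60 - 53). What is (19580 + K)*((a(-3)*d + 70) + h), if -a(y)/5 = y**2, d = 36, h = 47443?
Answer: 913362486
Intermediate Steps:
a(y) = -5*y**2
K = 322 (K = 46*7 = 322)
(19580 + K)*((a(-3)*d + 70) + h) = (19580 + 322)*((-5*(-3)**2*36 + 70) + 47443) = 19902*((-5*9*36 + 70) + 47443) = 19902*((-45*36 + 70) + 47443) = 19902*((-1620 + 70) + 47443) = 19902*(-1550 + 47443) = 19902*45893 = 913362486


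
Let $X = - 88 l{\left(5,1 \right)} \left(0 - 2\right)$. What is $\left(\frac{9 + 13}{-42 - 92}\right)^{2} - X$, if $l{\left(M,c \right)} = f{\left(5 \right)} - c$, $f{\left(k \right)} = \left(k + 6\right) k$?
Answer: $- \frac{42663335}{4489} \approx -9504.0$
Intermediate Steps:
$f{\left(k \right)} = k \left(6 + k\right)$ ($f{\left(k \right)} = \left(6 + k\right) k = k \left(6 + k\right)$)
$l{\left(M,c \right)} = 55 - c$ ($l{\left(M,c \right)} = 5 \left(6 + 5\right) - c = 5 \cdot 11 - c = 55 - c$)
$X = 9504$ ($X = - 88 \left(55 - 1\right) \left(0 - 2\right) = - 88 \left(55 - 1\right) \left(-2\right) = - 88 \cdot 54 \left(-2\right) = \left(-88\right) \left(-108\right) = 9504$)
$\left(\frac{9 + 13}{-42 - 92}\right)^{2} - X = \left(\frac{9 + 13}{-42 - 92}\right)^{2} - 9504 = \left(\frac{22}{-134}\right)^{2} - 9504 = \left(22 \left(- \frac{1}{134}\right)\right)^{2} - 9504 = \left(- \frac{11}{67}\right)^{2} - 9504 = \frac{121}{4489} - 9504 = - \frac{42663335}{4489}$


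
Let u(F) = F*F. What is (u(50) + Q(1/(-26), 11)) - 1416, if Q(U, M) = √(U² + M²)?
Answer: 1084 + √81797/26 ≈ 1095.0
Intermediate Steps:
u(F) = F²
Q(U, M) = √(M² + U²)
(u(50) + Q(1/(-26), 11)) - 1416 = (50² + √(11² + (1/(-26))²)) - 1416 = (2500 + √(121 + (-1/26)²)) - 1416 = (2500 + √(121 + 1/676)) - 1416 = (2500 + √(81797/676)) - 1416 = (2500 + √81797/26) - 1416 = 1084 + √81797/26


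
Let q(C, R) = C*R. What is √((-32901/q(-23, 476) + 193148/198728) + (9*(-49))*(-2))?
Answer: √16382125407834968635/135979634 ≈ 29.765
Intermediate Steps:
√((-32901/q(-23, 476) + 193148/198728) + (9*(-49))*(-2)) = √((-32901/((-23*476)) + 193148/198728) + (9*(-49))*(-2)) = √((-32901/(-10948) + 193148*(1/198728)) - 441*(-2)) = √((-32901*(-1/10948) + 48287/49682) + 882) = √((32901/10948 + 48287/49682) + 882) = √(1081616779/271959268 + 882) = √(240949691155/271959268) = √16382125407834968635/135979634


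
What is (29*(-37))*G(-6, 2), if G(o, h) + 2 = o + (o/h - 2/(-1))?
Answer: 9657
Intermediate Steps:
G(o, h) = o + o/h (G(o, h) = -2 + (o + (o/h - 2/(-1))) = -2 + (o + (o/h - 2*(-1))) = -2 + (o + (o/h + 2)) = -2 + (o + (2 + o/h)) = -2 + (2 + o + o/h) = o + o/h)
(29*(-37))*G(-6, 2) = (29*(-37))*(-6 - 6/2) = -1073*(-6 - 6*1/2) = -1073*(-6 - 3) = -1073*(-9) = 9657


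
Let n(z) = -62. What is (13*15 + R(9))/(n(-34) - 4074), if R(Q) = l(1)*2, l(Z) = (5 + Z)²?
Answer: -267/4136 ≈ -0.064555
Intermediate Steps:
R(Q) = 72 (R(Q) = (5 + 1)²*2 = 6²*2 = 36*2 = 72)
(13*15 + R(9))/(n(-34) - 4074) = (13*15 + 72)/(-62 - 4074) = (195 + 72)/(-4136) = 267*(-1/4136) = -267/4136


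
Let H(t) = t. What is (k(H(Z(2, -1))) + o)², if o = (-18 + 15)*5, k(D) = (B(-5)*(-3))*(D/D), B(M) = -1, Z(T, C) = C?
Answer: 144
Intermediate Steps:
k(D) = 3 (k(D) = (-1*(-3))*(D/D) = 3*1 = 3)
o = -15 (o = -3*5 = -15)
(k(H(Z(2, -1))) + o)² = (3 - 15)² = (-12)² = 144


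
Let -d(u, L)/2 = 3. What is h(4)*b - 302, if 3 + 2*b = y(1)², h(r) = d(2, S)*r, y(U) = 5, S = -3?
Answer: -566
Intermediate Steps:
d(u, L) = -6 (d(u, L) = -2*3 = -6)
h(r) = -6*r
b = 11 (b = -3/2 + (½)*5² = -3/2 + (½)*25 = -3/2 + 25/2 = 11)
h(4)*b - 302 = -6*4*11 - 302 = -24*11 - 302 = -264 - 302 = -566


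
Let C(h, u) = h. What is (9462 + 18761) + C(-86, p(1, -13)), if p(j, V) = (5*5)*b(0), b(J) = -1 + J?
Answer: 28137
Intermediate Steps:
p(j, V) = -25 (p(j, V) = (5*5)*(-1 + 0) = 25*(-1) = -25)
(9462 + 18761) + C(-86, p(1, -13)) = (9462 + 18761) - 86 = 28223 - 86 = 28137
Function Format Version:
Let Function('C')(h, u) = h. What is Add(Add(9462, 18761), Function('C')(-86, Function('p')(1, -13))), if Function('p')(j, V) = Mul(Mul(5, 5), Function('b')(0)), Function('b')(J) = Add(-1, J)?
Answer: 28137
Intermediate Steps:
Function('p')(j, V) = -25 (Function('p')(j, V) = Mul(Mul(5, 5), Add(-1, 0)) = Mul(25, -1) = -25)
Add(Add(9462, 18761), Function('C')(-86, Function('p')(1, -13))) = Add(Add(9462, 18761), -86) = Add(28223, -86) = 28137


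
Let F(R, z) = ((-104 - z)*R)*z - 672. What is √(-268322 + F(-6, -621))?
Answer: 2*√414337 ≈ 1287.4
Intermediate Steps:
F(R, z) = -672 + R*z*(-104 - z) (F(R, z) = (R*(-104 - z))*z - 672 = R*z*(-104 - z) - 672 = -672 + R*z*(-104 - z))
√(-268322 + F(-6, -621)) = √(-268322 + (-672 - 1*(-6)*(-621)² - 104*(-6)*(-621))) = √(-268322 + (-672 - 1*(-6)*385641 - 387504)) = √(-268322 + (-672 + 2313846 - 387504)) = √(-268322 + 1925670) = √1657348 = 2*√414337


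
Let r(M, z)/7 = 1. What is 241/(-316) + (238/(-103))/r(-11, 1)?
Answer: -35567/32548 ≈ -1.0928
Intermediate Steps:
r(M, z) = 7 (r(M, z) = 7*1 = 7)
241/(-316) + (238/(-103))/r(-11, 1) = 241/(-316) + (238/(-103))/7 = 241*(-1/316) + (238*(-1/103))*(⅐) = -241/316 - 238/103*⅐ = -241/316 - 34/103 = -35567/32548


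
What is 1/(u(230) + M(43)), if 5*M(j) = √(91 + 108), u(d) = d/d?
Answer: -25/174 + 5*√199/174 ≈ 0.26169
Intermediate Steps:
u(d) = 1
M(j) = √199/5 (M(j) = √(91 + 108)/5 = √199/5)
1/(u(230) + M(43)) = 1/(1 + √199/5)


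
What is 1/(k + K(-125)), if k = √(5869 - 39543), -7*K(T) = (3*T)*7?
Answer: 375/174299 - I*√33674/174299 ≈ 0.0021515 - 0.0010528*I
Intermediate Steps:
K(T) = -3*T (K(T) = -3*T*7/7 = -3*T)
k = I*√33674 (k = √(-33674) = I*√33674 ≈ 183.5*I)
1/(k + K(-125)) = 1/(I*√33674 - 3*(-125)) = 1/(I*√33674 + 375) = 1/(375 + I*√33674)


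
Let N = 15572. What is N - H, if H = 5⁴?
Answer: 14947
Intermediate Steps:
H = 625
N - H = 15572 - 1*625 = 15572 - 625 = 14947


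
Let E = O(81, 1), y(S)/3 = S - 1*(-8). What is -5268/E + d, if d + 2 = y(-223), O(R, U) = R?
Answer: -19225/27 ≈ -712.04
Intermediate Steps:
y(S) = 24 + 3*S (y(S) = 3*(S - 1*(-8)) = 3*(S + 8) = 3*(8 + S) = 24 + 3*S)
E = 81
d = -647 (d = -2 + (24 + 3*(-223)) = -2 + (24 - 669) = -2 - 645 = -647)
-5268/E + d = -5268/81 - 647 = -5268*1/81 - 647 = -1756/27 - 647 = -19225/27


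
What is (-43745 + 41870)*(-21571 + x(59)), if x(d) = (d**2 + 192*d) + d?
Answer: 12568125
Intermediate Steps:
x(d) = d**2 + 193*d
(-43745 + 41870)*(-21571 + x(59)) = (-43745 + 41870)*(-21571 + 59*(193 + 59)) = -1875*(-21571 + 59*252) = -1875*(-21571 + 14868) = -1875*(-6703) = 12568125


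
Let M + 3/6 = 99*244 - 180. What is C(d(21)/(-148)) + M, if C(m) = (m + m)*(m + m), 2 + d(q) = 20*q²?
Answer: 104523481/2738 ≈ 38175.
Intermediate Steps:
d(q) = -2 + 20*q²
C(m) = 4*m² (C(m) = (2*m)*(2*m) = 4*m²)
M = 47951/2 (M = -½ + (99*244 - 180) = -½ + (24156 - 180) = -½ + 23976 = 47951/2 ≈ 23976.)
C(d(21)/(-148)) + M = 4*((-2 + 20*21²)/(-148))² + 47951/2 = 4*((-2 + 20*441)*(-1/148))² + 47951/2 = 4*((-2 + 8820)*(-1/148))² + 47951/2 = 4*(8818*(-1/148))² + 47951/2 = 4*(-4409/74)² + 47951/2 = 4*(19439281/5476) + 47951/2 = 19439281/1369 + 47951/2 = 104523481/2738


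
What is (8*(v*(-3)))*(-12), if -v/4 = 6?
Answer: -6912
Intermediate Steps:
v = -24 (v = -4*6 = -24)
(8*(v*(-3)))*(-12) = (8*(-24*(-3)))*(-12) = (8*72)*(-12) = 576*(-12) = -6912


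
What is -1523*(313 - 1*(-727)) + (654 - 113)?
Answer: -1583379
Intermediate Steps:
-1523*(313 - 1*(-727)) + (654 - 113) = -1523*(313 + 727) + 541 = -1523*1040 + 541 = -1583920 + 541 = -1583379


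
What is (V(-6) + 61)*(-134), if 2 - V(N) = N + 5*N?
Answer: -13266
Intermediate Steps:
V(N) = 2 - 6*N (V(N) = 2 - (N + 5*N) = 2 - 6*N)
(V(-6) + 61)*(-134) = ((2 - 6*(-6)) + 61)*(-134) = ((2 + 36) + 61)*(-134) = (38 + 61)*(-134) = 99*(-134) = -13266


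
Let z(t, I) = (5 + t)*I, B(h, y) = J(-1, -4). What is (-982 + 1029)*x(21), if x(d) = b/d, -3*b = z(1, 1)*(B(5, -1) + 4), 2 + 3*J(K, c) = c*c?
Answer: -2444/63 ≈ -38.794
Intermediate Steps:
J(K, c) = -⅔ + c²/3 (J(K, c) = -⅔ + (c*c)/3 = -⅔ + c²/3)
B(h, y) = 14/3 (B(h, y) = -⅔ + (⅓)*(-4)² = -⅔ + (⅓)*16 = -⅔ + 16/3 = 14/3)
z(t, I) = I*(5 + t)
b = -52/3 (b = -1*(5 + 1)*(14/3 + 4)/3 = -1*6*26/(3*3) = -2*26/3 = -⅓*52 = -52/3 ≈ -17.333)
x(d) = -52/(3*d)
(-982 + 1029)*x(21) = (-982 + 1029)*(-52/3/21) = 47*(-52/3*1/21) = 47*(-52/63) = -2444/63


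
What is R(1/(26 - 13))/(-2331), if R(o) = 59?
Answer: -59/2331 ≈ -0.025311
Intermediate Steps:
R(1/(26 - 13))/(-2331) = 59/(-2331) = 59*(-1/2331) = -59/2331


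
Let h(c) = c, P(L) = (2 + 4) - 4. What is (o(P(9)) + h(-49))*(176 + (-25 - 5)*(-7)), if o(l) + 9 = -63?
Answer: -46706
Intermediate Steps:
P(L) = 2 (P(L) = 6 - 4 = 2)
o(l) = -72 (o(l) = -9 - 63 = -72)
(o(P(9)) + h(-49))*(176 + (-25 - 5)*(-7)) = (-72 - 49)*(176 + (-25 - 5)*(-7)) = -121*(176 - 30*(-7)) = -121*(176 + 210) = -121*386 = -46706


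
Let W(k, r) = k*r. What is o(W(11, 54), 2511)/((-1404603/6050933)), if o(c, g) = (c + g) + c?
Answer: -2486933463/156067 ≈ -15935.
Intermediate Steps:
o(c, g) = g + 2*c
o(W(11, 54), 2511)/((-1404603/6050933)) = (2511 + 2*(11*54))/((-1404603/6050933)) = (2511 + 2*594)/((-1404603*1/6050933)) = (2511 + 1188)/(-1404603/6050933) = 3699*(-6050933/1404603) = -2486933463/156067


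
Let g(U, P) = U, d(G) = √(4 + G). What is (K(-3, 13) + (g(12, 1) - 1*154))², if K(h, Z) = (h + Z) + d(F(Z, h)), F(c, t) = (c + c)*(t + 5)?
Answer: 17480 - 528*√14 ≈ 15504.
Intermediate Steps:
F(c, t) = 2*c*(5 + t) (F(c, t) = (2*c)*(5 + t) = 2*c*(5 + t))
K(h, Z) = Z + h + √(4 + 2*Z*(5 + h)) (K(h, Z) = (h + Z) + √(4 + 2*Z*(5 + h)) = (Z + h) + √(4 + 2*Z*(5 + h)) = Z + h + √(4 + 2*Z*(5 + h)))
(K(-3, 13) + (g(12, 1) - 1*154))² = ((13 - 3 + √2*√(2 + 13*(5 - 3))) + (12 - 1*154))² = ((13 - 3 + √2*√(2 + 13*2)) + (12 - 154))² = ((13 - 3 + √2*√(2 + 26)) - 142)² = ((13 - 3 + √2*√28) - 142)² = ((13 - 3 + √2*(2*√7)) - 142)² = ((13 - 3 + 2*√14) - 142)² = ((10 + 2*√14) - 142)² = (-132 + 2*√14)²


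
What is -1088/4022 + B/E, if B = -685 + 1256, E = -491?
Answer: -1415385/987401 ≈ -1.4334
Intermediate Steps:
B = 571
-1088/4022 + B/E = -1088/4022 + 571/(-491) = -1088*1/4022 + 571*(-1/491) = -544/2011 - 571/491 = -1415385/987401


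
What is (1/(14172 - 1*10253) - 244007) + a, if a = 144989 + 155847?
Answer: 222712852/3919 ≈ 56829.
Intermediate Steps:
a = 300836
(1/(14172 - 1*10253) - 244007) + a = (1/(14172 - 1*10253) - 244007) + 300836 = (1/(14172 - 10253) - 244007) + 300836 = (1/3919 - 244007) + 300836 = -956263432/3919 + 300836 = 222712852/3919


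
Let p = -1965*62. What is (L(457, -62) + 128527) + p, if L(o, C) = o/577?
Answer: 3864626/577 ≈ 6697.8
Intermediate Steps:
L(o, C) = o/577 (L(o, C) = o*(1/577) = o/577)
p = -121830
(L(457, -62) + 128527) + p = ((1/577)*457 + 128527) - 121830 = (457/577 + 128527) - 121830 = 74160536/577 - 121830 = 3864626/577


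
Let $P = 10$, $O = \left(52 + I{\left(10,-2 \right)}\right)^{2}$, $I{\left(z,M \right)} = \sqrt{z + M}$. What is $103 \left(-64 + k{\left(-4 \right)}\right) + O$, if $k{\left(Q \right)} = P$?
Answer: $-2850 + 208 \sqrt{2} \approx -2555.8$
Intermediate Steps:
$I{\left(z,M \right)} = \sqrt{M + z}$
$O = \left(52 + 2 \sqrt{2}\right)^{2}$ ($O = \left(52 + \sqrt{-2 + 10}\right)^{2} = \left(52 + \sqrt{8}\right)^{2} = \left(52 + 2 \sqrt{2}\right)^{2} \approx 3006.2$)
$k{\left(Q \right)} = 10$
$103 \left(-64 + k{\left(-4 \right)}\right) + O = 103 \left(-64 + 10\right) + \left(2712 + 208 \sqrt{2}\right) = 103 \left(-54\right) + \left(2712 + 208 \sqrt{2}\right) = -5562 + \left(2712 + 208 \sqrt{2}\right) = -2850 + 208 \sqrt{2}$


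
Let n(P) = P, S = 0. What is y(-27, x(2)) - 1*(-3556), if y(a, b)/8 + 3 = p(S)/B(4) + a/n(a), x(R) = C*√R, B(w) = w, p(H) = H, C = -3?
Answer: 3540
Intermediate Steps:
x(R) = -3*√R
y(a, b) = -16 (y(a, b) = -24 + 8*(0/4 + a/a) = -24 + 8*(0*(¼) + 1) = -24 + 8*(0 + 1) = -24 + 8*1 = -24 + 8 = -16)
y(-27, x(2)) - 1*(-3556) = -16 - 1*(-3556) = -16 + 3556 = 3540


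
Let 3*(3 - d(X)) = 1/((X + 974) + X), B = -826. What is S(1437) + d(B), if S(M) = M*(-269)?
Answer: -786242699/2034 ≈ -3.8655e+5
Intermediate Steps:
S(M) = -269*M
d(X) = 3 - 1/(3*(974 + 2*X)) (d(X) = 3 - 1/(3*((X + 974) + X)) = 3 - 1/(3*((974 + X) + X)) = 3 - 1/(3*(974 + 2*X)))
S(1437) + d(B) = -269*1437 + (8765 + 18*(-826))/(6*(487 - 826)) = -386553 + (1/6)*(8765 - 14868)/(-339) = -386553 + (1/6)*(-1/339)*(-6103) = -386553 + 6103/2034 = -786242699/2034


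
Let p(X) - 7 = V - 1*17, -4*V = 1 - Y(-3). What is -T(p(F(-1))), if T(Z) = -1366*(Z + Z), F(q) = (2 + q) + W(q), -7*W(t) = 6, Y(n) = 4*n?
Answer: -36199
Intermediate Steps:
V = -13/4 (V = -(1 - 4*(-3))/4 = -(1 - 1*(-12))/4 = -(1 + 12)/4 = -¼*13 = -13/4 ≈ -3.2500)
W(t) = -6/7 (W(t) = -⅐*6 = -6/7)
F(q) = 8/7 + q (F(q) = (2 + q) - 6/7 = 8/7 + q)
p(X) = -53/4 (p(X) = 7 + (-13/4 - 1*17) = 7 + (-13/4 - 17) = 7 - 81/4 = -53/4)
T(Z) = -2732*Z
-T(p(F(-1))) = -(-2732)*(-53)/4 = -1*36199 = -36199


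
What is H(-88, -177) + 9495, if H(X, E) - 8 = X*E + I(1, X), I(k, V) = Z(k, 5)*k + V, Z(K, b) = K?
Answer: 24992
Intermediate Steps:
I(k, V) = V + k² (I(k, V) = k*k + V = k² + V = V + k²)
H(X, E) = 9 + X + E*X (H(X, E) = 8 + (X*E + (X + 1²)) = 8 + (E*X + (X + 1)) = 8 + (E*X + (1 + X)) = 8 + (1 + X + E*X) = 9 + X + E*X)
H(-88, -177) + 9495 = (9 - 88 - 177*(-88)) + 9495 = (9 - 88 + 15576) + 9495 = 15497 + 9495 = 24992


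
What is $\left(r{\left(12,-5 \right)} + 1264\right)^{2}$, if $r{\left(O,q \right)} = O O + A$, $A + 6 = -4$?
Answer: $1954404$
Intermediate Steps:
$A = -10$ ($A = -6 - 4 = -10$)
$r{\left(O,q \right)} = -10 + O^{2}$ ($r{\left(O,q \right)} = O O - 10 = O^{2} - 10 = -10 + O^{2}$)
$\left(r{\left(12,-5 \right)} + 1264\right)^{2} = \left(\left(-10 + 12^{2}\right) + 1264\right)^{2} = \left(\left(-10 + 144\right) + 1264\right)^{2} = \left(134 + 1264\right)^{2} = 1398^{2} = 1954404$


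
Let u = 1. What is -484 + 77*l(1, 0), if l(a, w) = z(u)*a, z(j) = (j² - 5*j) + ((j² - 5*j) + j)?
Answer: -1023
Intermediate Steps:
z(j) = -9*j + 2*j² (z(j) = (j² - 5*j) + (j² - 4*j) = -9*j + 2*j²)
l(a, w) = -7*a (l(a, w) = (1*(-9 + 2*1))*a = (1*(-9 + 2))*a = (1*(-7))*a = -7*a)
-484 + 77*l(1, 0) = -484 + 77*(-7*1) = -484 + 77*(-7) = -484 - 539 = -1023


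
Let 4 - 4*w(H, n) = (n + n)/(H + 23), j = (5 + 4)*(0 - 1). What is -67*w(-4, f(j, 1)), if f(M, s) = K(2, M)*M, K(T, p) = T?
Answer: -1876/19 ≈ -98.737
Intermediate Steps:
j = -9 (j = 9*(-1) = -9)
f(M, s) = 2*M
w(H, n) = 1 - n/(2*(23 + H)) (w(H, n) = 1 - (n + n)/(4*(H + 23)) = 1 - 2*n/(4*(23 + H)) = 1 - n/(2*(23 + H)))
-67*w(-4, f(j, 1)) = -67*(23 - 4 - (-9))/(23 - 4) = -67*(23 - 4 - ½*(-18))/19 = -67*(23 - 4 + 9)/19 = -67*28/19 = -1876/19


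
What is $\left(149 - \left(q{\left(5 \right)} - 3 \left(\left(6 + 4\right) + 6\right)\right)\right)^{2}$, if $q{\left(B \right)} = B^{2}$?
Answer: $29584$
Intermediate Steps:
$\left(149 - \left(q{\left(5 \right)} - 3 \left(\left(6 + 4\right) + 6\right)\right)\right)^{2} = \left(149 - \left(5^{2} - 3 \left(\left(6 + 4\right) + 6\right)\right)\right)^{2} = \left(149 - \left(25 - 3 \left(10 + 6\right)\right)\right)^{2} = \left(149 - \left(25 - 48\right)\right)^{2} = \left(149 - -23\right)^{2} = \left(149 + 23\right)^{2} = 172^{2} = 29584$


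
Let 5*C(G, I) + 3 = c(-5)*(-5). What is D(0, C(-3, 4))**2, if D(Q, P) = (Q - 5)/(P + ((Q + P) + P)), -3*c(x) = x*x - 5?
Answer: 625/8281 ≈ 0.075474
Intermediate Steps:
c(x) = 5/3 - x**2/3 (c(x) = -(x*x - 5)/3 = -(x**2 - 5)/3 = -(-5 + x**2)/3 = 5/3 - x**2/3)
C(G, I) = 91/15 (C(G, I) = -3/5 + ((5/3 - 1/3*(-5)**2)*(-5))/5 = -3/5 + ((5/3 - 1/3*25)*(-5))/5 = -3/5 + ((5/3 - 25/3)*(-5))/5 = -3/5 + (-20/3*(-5))/5 = -3/5 + (1/5)*(100/3) = -3/5 + 20/3 = 91/15)
D(Q, P) = (-5 + Q)/(Q + 3*P) (D(Q, P) = (-5 + Q)/(P + ((P + Q) + P)) = (-5 + Q)/(P + (Q + 2*P)) = (-5 + Q)/(Q + 3*P))
D(0, C(-3, 4))**2 = ((-5 + 0)/(0 + 3*(91/15)))**2 = (-5/(0 + 91/5))**2 = (-5/(91/5))**2 = ((5/91)*(-5))**2 = (-25/91)**2 = 625/8281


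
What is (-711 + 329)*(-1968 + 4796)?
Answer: -1080296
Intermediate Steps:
(-711 + 329)*(-1968 + 4796) = -382*2828 = -1080296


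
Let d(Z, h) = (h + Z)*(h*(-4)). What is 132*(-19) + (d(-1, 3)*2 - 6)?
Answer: -2562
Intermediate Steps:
d(Z, h) = -4*h*(Z + h) (d(Z, h) = (Z + h)*(-4*h) = -4*h*(Z + h))
132*(-19) + (d(-1, 3)*2 - 6) = 132*(-19) + (-4*3*(-1 + 3)*2 - 6) = -2508 + (-4*3*2*2 - 6) = -2508 + (-24*2 - 6) = -2508 + (-48 - 6) = -2508 - 54 = -2562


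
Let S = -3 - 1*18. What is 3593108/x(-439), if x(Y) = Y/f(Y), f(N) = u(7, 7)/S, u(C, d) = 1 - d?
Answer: -7186216/3073 ≈ -2338.5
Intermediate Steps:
S = -21 (S = -3 - 18 = -21)
f(N) = 2/7 (f(N) = (1 - 1*7)/(-21) = (1 - 7)*(-1/21) = -6*(-1/21) = 2/7)
x(Y) = 7*Y/2 (x(Y) = Y/(2/7) = Y*(7/2) = 7*Y/2)
3593108/x(-439) = 3593108/(((7/2)*(-439))) = 3593108/(-3073/2) = 3593108*(-2/3073) = -7186216/3073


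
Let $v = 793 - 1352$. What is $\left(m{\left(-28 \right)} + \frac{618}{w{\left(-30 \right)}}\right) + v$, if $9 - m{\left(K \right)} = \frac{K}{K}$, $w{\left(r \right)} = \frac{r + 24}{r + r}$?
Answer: $5629$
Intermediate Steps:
$v = -559$ ($v = 793 - 1352 = -559$)
$w{\left(r \right)} = \frac{24 + r}{2 r}$
$m{\left(K \right)} = 8$ ($m{\left(K \right)} = 9 - \frac{K}{K} = 9 - 1 = 8$)
$\left(m{\left(-28 \right)} + \frac{618}{w{\left(-30 \right)}}\right) + v = \left(8 + \frac{618}{\frac{1}{2} \frac{1}{-30} \left(24 - 30\right)}\right) - 559 = \left(8 + \frac{618}{\frac{1}{2} \left(- \frac{1}{30}\right) \left(-6\right)}\right) - 559 = \left(8 + 618 \frac{1}{\frac{1}{10}}\right) - 559 = \left(8 + 618 \cdot 10\right) - 559 = \left(8 + 6180\right) - 559 = 6188 - 559 = 5629$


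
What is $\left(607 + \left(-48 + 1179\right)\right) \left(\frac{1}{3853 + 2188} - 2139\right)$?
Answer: $- \frac{22457911124}{6041} \approx -3.7176 \cdot 10^{6}$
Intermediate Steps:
$\left(607 + \left(-48 + 1179\right)\right) \left(\frac{1}{3853 + 2188} - 2139\right) = \left(607 + 1131\right) \left(\frac{1}{6041} - 2139\right) = 1738 \left(\frac{1}{6041} - 2139\right) = 1738 \left(- \frac{12921698}{6041}\right) = - \frac{22457911124}{6041}$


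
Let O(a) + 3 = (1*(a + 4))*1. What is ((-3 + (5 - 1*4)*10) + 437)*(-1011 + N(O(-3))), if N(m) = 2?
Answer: -447996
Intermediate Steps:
O(a) = 1 + a (O(a) = -3 + (1*(a + 4))*1 = -3 + (1*(4 + a))*1 = -3 + (4 + a)*1 = -3 + (4 + a) = 1 + a)
((-3 + (5 - 1*4)*10) + 437)*(-1011 + N(O(-3))) = ((-3 + (5 - 1*4)*10) + 437)*(-1011 + 2) = ((-3 + (5 - 4)*10) + 437)*(-1009) = ((-3 + 1*10) + 437)*(-1009) = ((-3 + 10) + 437)*(-1009) = (7 + 437)*(-1009) = 444*(-1009) = -447996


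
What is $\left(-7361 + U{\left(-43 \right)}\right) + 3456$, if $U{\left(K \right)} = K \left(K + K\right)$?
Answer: $-207$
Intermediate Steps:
$U{\left(K \right)} = 2 K^{2}$ ($U{\left(K \right)} = K 2 K = 2 K^{2}$)
$\left(-7361 + U{\left(-43 \right)}\right) + 3456 = \left(-7361 + 2 \left(-43\right)^{2}\right) + 3456 = \left(-7361 + 2 \cdot 1849\right) + 3456 = \left(-7361 + 3698\right) + 3456 = -3663 + 3456 = -207$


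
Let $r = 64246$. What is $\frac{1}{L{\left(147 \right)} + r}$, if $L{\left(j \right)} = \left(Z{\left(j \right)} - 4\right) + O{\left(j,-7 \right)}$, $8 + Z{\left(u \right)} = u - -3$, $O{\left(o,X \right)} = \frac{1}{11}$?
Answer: $\frac{11}{708225} \approx 1.5532 \cdot 10^{-5}$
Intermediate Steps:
$O{\left(o,X \right)} = \frac{1}{11}$
$Z{\left(u \right)} = -5 + u$ ($Z{\left(u \right)} = -8 + \left(u - -3\right) = -8 + \left(u + 3\right) = -8 + \left(3 + u\right) = -5 + u$)
$L{\left(j \right)} = - \frac{98}{11} + j$ ($L{\left(j \right)} = \left(\left(-5 + j\right) - 4\right) + \frac{1}{11} = \left(-9 + j\right) + \frac{1}{11} = - \frac{98}{11} + j$)
$\frac{1}{L{\left(147 \right)} + r} = \frac{1}{\left(- \frac{98}{11} + 147\right) + 64246} = \frac{1}{\frac{1519}{11} + 64246} = \frac{1}{\frac{708225}{11}} = \frac{11}{708225}$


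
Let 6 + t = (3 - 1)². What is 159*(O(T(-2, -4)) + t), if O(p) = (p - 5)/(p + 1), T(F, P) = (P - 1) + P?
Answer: -159/4 ≈ -39.750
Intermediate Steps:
T(F, P) = -1 + 2*P (T(F, P) = (-1 + P) + P = -1 + 2*P)
O(p) = (-5 + p)/(1 + p)
t = -2 (t = -6 + (3 - 1)² = -6 + 2² = -6 + 4 = -2)
159*(O(T(-2, -4)) + t) = 159*((-5 + (-1 + 2*(-4)))/(1 + (-1 + 2*(-4))) - 2) = 159*((-5 + (-1 - 8))/(1 + (-1 - 8)) - 2) = 159*((-5 - 9)/(1 - 9) - 2) = 159*(-14/(-8) - 2) = 159*(-⅛*(-14) - 2) = 159*(7/4 - 2) = 159*(-¼) = -159/4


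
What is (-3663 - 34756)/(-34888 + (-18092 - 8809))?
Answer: 38419/61789 ≈ 0.62178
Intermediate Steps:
(-3663 - 34756)/(-34888 + (-18092 - 8809)) = -38419/(-34888 - 26901) = -38419/(-61789) = -38419*(-1/61789) = 38419/61789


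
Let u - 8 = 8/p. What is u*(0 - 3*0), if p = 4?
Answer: 0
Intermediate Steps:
u = 10 (u = 8 + 8/4 = 8 + 8*(¼) = 8 + 2 = 10)
u*(0 - 3*0) = 10*(0 - 3*0) = 10*(0 + 0) = 10*0 = 0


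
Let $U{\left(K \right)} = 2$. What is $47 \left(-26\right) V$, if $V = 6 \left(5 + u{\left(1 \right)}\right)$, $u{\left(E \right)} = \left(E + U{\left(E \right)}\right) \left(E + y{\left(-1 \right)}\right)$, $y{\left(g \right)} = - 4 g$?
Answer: $-146640$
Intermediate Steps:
$u{\left(E \right)} = \left(2 + E\right) \left(4 + E\right)$ ($u{\left(E \right)} = \left(E + 2\right) \left(E - -4\right) = \left(2 + E\right) \left(E + 4\right) = \left(2 + E\right) \left(4 + E\right)$)
$V = 120$ ($V = 6 \left(5 + \left(8 + 1^{2} + 6 \cdot 1\right)\right) = 6 \left(5 + \left(8 + 1 + 6\right)\right) = 6 \left(5 + 15\right) = 6 \cdot 20 = 120$)
$47 \left(-26\right) V = 47 \left(-26\right) 120 = \left(-1222\right) 120 = -146640$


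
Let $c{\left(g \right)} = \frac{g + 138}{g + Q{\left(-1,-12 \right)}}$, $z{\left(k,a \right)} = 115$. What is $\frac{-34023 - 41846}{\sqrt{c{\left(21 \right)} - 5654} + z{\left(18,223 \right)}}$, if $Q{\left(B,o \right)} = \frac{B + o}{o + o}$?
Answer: $- \frac{4510791395}{9756627} + \frac{75869 i \sqrt{1509279134}}{9756627} \approx -462.33 + 302.1 i$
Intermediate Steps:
$Q{\left(B,o \right)} = \frac{B + o}{2 o}$
$c{\left(g \right)} = \frac{138 + g}{\frac{13}{24} + g}$ ($c{\left(g \right)} = \frac{g + 138}{g + \frac{-1 - 12}{2 \left(-12\right)}} = \frac{138 + g}{g + \frac{1}{2} \left(- \frac{1}{12}\right) \left(-13\right)} = \frac{138 + g}{g + \frac{13}{24}} = \frac{138 + g}{\frac{13}{24} + g}$)
$\frac{-34023 - 41846}{\sqrt{c{\left(21 \right)} - 5654} + z{\left(18,223 \right)}} = \frac{-34023 - 41846}{\sqrt{\frac{24 \left(138 + 21\right)}{13 + 24 \cdot 21} - 5654} + 115} = - \frac{75869}{\sqrt{24 \frac{1}{13 + 504} \cdot 159 - 5654} + 115} = - \frac{75869}{\sqrt{24 \cdot \frac{1}{517} \cdot 159 - 5654} + 115} = - \frac{75869}{\sqrt{\frac{3816}{517} - 5654} + 115} = - \frac{75869}{\sqrt{- \frac{2919302}{517}} + 115} = - \frac{75869}{\frac{i \sqrt{1509279134}}{517} + 115} = - \frac{75869}{115 + \frac{i \sqrt{1509279134}}{517}}$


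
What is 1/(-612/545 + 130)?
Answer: 545/70238 ≈ 0.0077593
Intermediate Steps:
1/(-612/545 + 130) = 1/(70238/545) = 545/70238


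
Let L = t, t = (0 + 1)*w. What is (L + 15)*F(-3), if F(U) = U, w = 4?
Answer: -57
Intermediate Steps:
t = 4 (t = (0 + 1)*4 = 1*4 = 4)
L = 4
(L + 15)*F(-3) = (4 + 15)*(-3) = 19*(-3) = -57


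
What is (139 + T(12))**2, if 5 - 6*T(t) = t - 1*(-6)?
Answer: 674041/36 ≈ 18723.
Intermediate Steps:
T(t) = -1/6 - t/6 (T(t) = 5/6 - (t - 1*(-6))/6 = 5/6 - (t + 6)/6 = 5/6 - (6 + t)/6 = 5/6 + (-1 - t/6) = -1/6 - t/6)
(139 + T(12))**2 = (139 + (-1/6 - 1/6*12))**2 = (139 + (-1/6 - 2))**2 = (139 - 13/6)**2 = (821/6)**2 = 674041/36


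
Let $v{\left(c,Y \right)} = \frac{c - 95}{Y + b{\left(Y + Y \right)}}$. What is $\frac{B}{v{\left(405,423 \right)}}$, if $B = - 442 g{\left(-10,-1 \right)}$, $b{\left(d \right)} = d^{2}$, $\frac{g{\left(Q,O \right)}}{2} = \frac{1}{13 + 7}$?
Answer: $- \frac{158266719}{1550} \approx -1.0211 \cdot 10^{5}$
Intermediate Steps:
$g{\left(Q,O \right)} = \frac{1}{10}$ ($g{\left(Q,O \right)} = \frac{2}{13 + 7} = \frac{2}{20} = 2 \cdot \frac{1}{20} = \frac{1}{10}$)
$B = - \frac{221}{5}$ ($B = \left(-442\right) \frac{1}{10} = - \frac{221}{5} \approx -44.2$)
$v{\left(c,Y \right)} = \frac{-95 + c}{Y + 4 Y^{2}}$ ($v{\left(c,Y \right)} = \frac{c - 95}{Y + \left(Y + Y\right)^{2}} = \frac{-95 + c}{Y + \left(2 Y\right)^{2}} = \frac{-95 + c}{Y + 4 Y^{2}}$)
$\frac{B}{v{\left(405,423 \right)}} = - \frac{221}{5 \frac{-95 + 405}{423 \left(1 + 4 \cdot 423\right)}} = - \frac{221}{5 \cdot \frac{1}{423} \frac{1}{1 + 1692} \cdot 310} = - \frac{221}{5 \cdot \frac{1}{423} \cdot \frac{1}{1693} \cdot 310} = - \frac{221}{5 \cdot \frac{310}{716139}} = \left(- \frac{221}{5}\right) \frac{716139}{310} = - \frac{158266719}{1550}$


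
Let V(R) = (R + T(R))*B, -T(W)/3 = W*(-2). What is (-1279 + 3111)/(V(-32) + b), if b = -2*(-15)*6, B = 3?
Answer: -458/123 ≈ -3.7236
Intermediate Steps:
T(W) = 6*W (T(W) = -3*W*(-2) = -(-6)*W = 6*W)
V(R) = 21*R (V(R) = (R + 6*R)*3 = (7*R)*3 = 21*R)
b = 180 (b = 30*6 = 180)
(-1279 + 3111)/(V(-32) + b) = (-1279 + 3111)/(21*(-32) + 180) = 1832/(-672 + 180) = 1832/(-492) = 1832*(-1/492) = -458/123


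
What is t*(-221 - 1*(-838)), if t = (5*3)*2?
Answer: 18510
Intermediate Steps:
t = 30 (t = 15*2 = 30)
t*(-221 - 1*(-838)) = 30*(-221 - 1*(-838)) = 30*(-221 + 838) = 30*617 = 18510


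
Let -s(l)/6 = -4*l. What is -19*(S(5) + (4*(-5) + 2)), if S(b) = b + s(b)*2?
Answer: -4313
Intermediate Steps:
s(l) = 24*l (s(l) = -(-24)*l = 24*l)
S(b) = 49*b (S(b) = b + (24*b)*2 = b + 48*b = 49*b)
-19*(S(5) + (4*(-5) + 2)) = -19*(49*5 + (4*(-5) + 2)) = -19*(245 + (-20 + 2)) = -19*(245 - 18) = -19*227 = -4313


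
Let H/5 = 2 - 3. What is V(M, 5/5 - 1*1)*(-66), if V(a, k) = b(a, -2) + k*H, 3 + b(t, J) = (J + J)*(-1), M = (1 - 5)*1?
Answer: -66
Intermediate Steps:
H = -5 (H = 5*(2 - 3) = 5*(-1) = -5)
M = -4 (M = -4*1 = -4)
b(t, J) = -3 - 2*J (b(t, J) = -3 + (J + J)*(-1) = -3 + (2*J)*(-1) = -3 - 2*J)
V(a, k) = 1 - 5*k (V(a, k) = (-3 - 2*(-2)) + k*(-5) = (-3 + 4) - 5*k = 1 - 5*k)
V(M, 5/5 - 1*1)*(-66) = (1 - 5*(5/5 - 1*1))*(-66) = (1 - 5*(5*(⅕) - 1))*(-66) = (1 - 5*(1 - 1))*(-66) = (1 - 5*0)*(-66) = (1 + 0)*(-66) = 1*(-66) = -66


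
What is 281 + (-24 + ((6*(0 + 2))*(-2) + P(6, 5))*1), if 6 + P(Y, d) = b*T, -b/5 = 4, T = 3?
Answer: 167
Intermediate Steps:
b = -20 (b = -5*4 = -20)
P(Y, d) = -66 (P(Y, d) = -6 - 20*3 = -6 - 60 = -66)
281 + (-24 + ((6*(0 + 2))*(-2) + P(6, 5))*1) = 281 + (-24 + ((6*(0 + 2))*(-2) - 66)*1) = 281 + (-24 + ((6*2)*(-2) - 66)*1) = 281 + (-24 + (12*(-2) - 66)*1) = 281 + (-24 + (-24 - 66)*1) = 281 + (-24 - 90*1) = 281 + (-24 - 90) = 281 - 114 = 167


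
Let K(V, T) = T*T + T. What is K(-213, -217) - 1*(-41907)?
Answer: 88779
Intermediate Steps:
K(V, T) = T + T² (K(V, T) = T² + T = T + T²)
K(-213, -217) - 1*(-41907) = -217*(1 - 217) - 1*(-41907) = -217*(-216) + 41907 = 46872 + 41907 = 88779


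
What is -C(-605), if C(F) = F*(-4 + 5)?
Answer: 605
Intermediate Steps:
C(F) = F (C(F) = F*1 = F)
-C(-605) = -1*(-605) = 605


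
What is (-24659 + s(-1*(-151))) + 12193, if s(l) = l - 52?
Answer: -12367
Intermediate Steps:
s(l) = -52 + l
(-24659 + s(-1*(-151))) + 12193 = (-24659 + (-52 - 1*(-151))) + 12193 = (-24659 + (-52 + 151)) + 12193 = (-24659 + 99) + 12193 = -24560 + 12193 = -12367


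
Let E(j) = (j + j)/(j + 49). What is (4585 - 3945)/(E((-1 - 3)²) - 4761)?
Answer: -41600/309433 ≈ -0.13444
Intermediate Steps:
E(j) = 2*j/(49 + j) (E(j) = (2*j)/(49 + j) = 2*j/(49 + j))
(4585 - 3945)/(E((-1 - 3)²) - 4761) = (4585 - 3945)/(2*(-1 - 3)²/(49 + (-1 - 3)²) - 4761) = 640/(2*(-4)²/(49 + (-4)²) - 4761) = 640/(2*16/(49 + 16) - 4761) = 640/(2*16/65 - 4761) = 640/(2*16*(1/65) - 4761) = 640/(32/65 - 4761) = 640/(-309433/65) = 640*(-65/309433) = -41600/309433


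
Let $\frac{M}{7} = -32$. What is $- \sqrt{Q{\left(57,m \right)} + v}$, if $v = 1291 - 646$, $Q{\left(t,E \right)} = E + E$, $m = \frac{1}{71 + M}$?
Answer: $- \frac{\sqrt{1677611}}{51} \approx -25.397$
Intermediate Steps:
$M = -224$ ($M = 7 \left(-32\right) = -224$)
$m = - \frac{1}{153}$ ($m = \frac{1}{71 - 224} = \frac{1}{-153} = - \frac{1}{153} \approx -0.0065359$)
$Q{\left(t,E \right)} = 2 E$
$v = 645$
$- \sqrt{Q{\left(57,m \right)} + v} = - \sqrt{2 \left(- \frac{1}{153}\right) + 645} = - \sqrt{- \frac{2}{153} + 645} = - \sqrt{\frac{98683}{153}} = - \frac{\sqrt{1677611}}{51}$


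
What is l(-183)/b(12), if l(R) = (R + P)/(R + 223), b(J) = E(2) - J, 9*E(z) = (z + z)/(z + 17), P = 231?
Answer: -513/5120 ≈ -0.10020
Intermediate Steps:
E(z) = 2*z/(9*(17 + z)) (E(z) = ((z + z)/(z + 17))/9 = ((2*z)/(17 + z))/9 = (2*z/(17 + z))/9 = 2*z/(9*(17 + z)))
b(J) = 4/171 - J (b(J) = (2/9)*2/(17 + 2) - J = (2/9)*2/19 - J = (2/9)*2*(1/19) - J = 4/171 - J)
l(R) = (231 + R)/(223 + R) (l(R) = (R + 231)/(R + 223) = (231 + R)/(223 + R))
l(-183)/b(12) = ((231 - 183)/(223 - 183))/(4/171 - 1*12) = (48/40)/(4/171 - 12) = ((1/40)*48)/(-2048/171) = (6/5)*(-171/2048) = -513/5120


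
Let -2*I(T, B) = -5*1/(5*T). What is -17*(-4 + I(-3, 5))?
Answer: 425/6 ≈ 70.833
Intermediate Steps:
I(T, B) = 1/(2*T) (I(T, B) = -(-5)/(2*(5*T)) = -(-5)*1/(5*T)/2 = -(-1)/(2*T) = 1/(2*T))
-17*(-4 + I(-3, 5)) = -17*(-4 + (½)/(-3)) = -17*(-4 + (½)*(-⅓)) = -17*(-4 - ⅙) = -17*(-25/6) = 425/6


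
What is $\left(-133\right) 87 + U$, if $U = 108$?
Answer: $-11463$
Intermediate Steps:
$\left(-133\right) 87 + U = \left(-133\right) 87 + 108 = -11571 + 108 = -11463$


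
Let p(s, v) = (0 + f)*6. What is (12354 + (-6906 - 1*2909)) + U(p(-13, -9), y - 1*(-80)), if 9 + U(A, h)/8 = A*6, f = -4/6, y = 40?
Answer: 2275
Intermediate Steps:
f = -⅔ (f = -4*⅙ = -⅔ ≈ -0.66667)
p(s, v) = -4 (p(s, v) = (0 - ⅔)*6 = -⅔*6 = -4)
U(A, h) = -72 + 48*A (U(A, h) = -72 + 8*(A*6) = -72 + 8*(6*A) = -72 + 48*A)
(12354 + (-6906 - 1*2909)) + U(p(-13, -9), y - 1*(-80)) = (12354 + (-6906 - 1*2909)) + (-72 + 48*(-4)) = (12354 + (-6906 - 2909)) + (-72 - 192) = (12354 - 9815) - 264 = 2539 - 264 = 2275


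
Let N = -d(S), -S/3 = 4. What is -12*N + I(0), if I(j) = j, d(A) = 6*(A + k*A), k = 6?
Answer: -6048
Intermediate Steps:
S = -12 (S = -3*4 = -12)
d(A) = 42*A (d(A) = 6*(A + 6*A) = 6*(7*A) = 42*A)
N = 504 (N = -42*(-12) = -1*(-504) = 504)
-12*N + I(0) = -12*504 + 0 = -6048 + 0 = -6048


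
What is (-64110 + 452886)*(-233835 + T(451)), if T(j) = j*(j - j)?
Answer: -90909435960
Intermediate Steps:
T(j) = 0 (T(j) = j*0 = 0)
(-64110 + 452886)*(-233835 + T(451)) = (-64110 + 452886)*(-233835 + 0) = 388776*(-233835) = -90909435960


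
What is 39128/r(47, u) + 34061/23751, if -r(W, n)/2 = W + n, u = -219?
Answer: 117630764/1021293 ≈ 115.18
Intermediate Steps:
r(W, n) = -2*W - 2*n (r(W, n) = -2*(W + n) = -2*W - 2*n)
39128/r(47, u) + 34061/23751 = 39128/(-2*47 - 2*(-219)) + 34061/23751 = 39128/(-94 + 438) + 34061*(1/23751) = 39128/344 + 34061/23751 = 39128*(1/344) + 34061/23751 = 4891/43 + 34061/23751 = 117630764/1021293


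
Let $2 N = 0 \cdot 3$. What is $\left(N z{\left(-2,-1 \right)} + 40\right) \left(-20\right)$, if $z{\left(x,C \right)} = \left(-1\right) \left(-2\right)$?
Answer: $-800$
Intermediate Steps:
$z{\left(x,C \right)} = 2$
$N = 0$ ($N = \frac{0 \cdot 3}{2} = \frac{1}{2} \cdot 0 = 0$)
$\left(N z{\left(-2,-1 \right)} + 40\right) \left(-20\right) = \left(0 \cdot 2 + 40\right) \left(-20\right) = \left(0 + 40\right) \left(-20\right) = 40 \left(-20\right) = -800$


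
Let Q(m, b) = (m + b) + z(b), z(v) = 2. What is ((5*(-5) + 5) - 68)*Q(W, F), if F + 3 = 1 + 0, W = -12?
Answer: 1056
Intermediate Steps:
F = -2 (F = -3 + (1 + 0) = -3 + 1 = -2)
Q(m, b) = 2 + b + m (Q(m, b) = (m + b) + 2 = (b + m) + 2 = 2 + b + m)
((5*(-5) + 5) - 68)*Q(W, F) = ((5*(-5) + 5) - 68)*(2 - 2 - 12) = ((-25 + 5) - 68)*(-12) = (-20 - 68)*(-12) = -88*(-12) = 1056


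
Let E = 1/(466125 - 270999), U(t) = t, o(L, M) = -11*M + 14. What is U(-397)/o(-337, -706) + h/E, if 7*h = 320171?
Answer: 486045281325101/54460 ≈ 8.9248e+9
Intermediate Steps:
o(L, M) = 14 - 11*M
h = 320171/7 (h = (1/7)*320171 = 320171/7 ≈ 45739.)
E = 1/195126 ≈ 5.1249e-6
U(-397)/o(-337, -706) + h/E = -397/(14 - 11*(-706)) + 320171/(7*(1/195126)) = -397/(14 + 7766) + (320171/7)*195126 = -397/7780 + 62473686546/7 = 486045281325101/54460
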